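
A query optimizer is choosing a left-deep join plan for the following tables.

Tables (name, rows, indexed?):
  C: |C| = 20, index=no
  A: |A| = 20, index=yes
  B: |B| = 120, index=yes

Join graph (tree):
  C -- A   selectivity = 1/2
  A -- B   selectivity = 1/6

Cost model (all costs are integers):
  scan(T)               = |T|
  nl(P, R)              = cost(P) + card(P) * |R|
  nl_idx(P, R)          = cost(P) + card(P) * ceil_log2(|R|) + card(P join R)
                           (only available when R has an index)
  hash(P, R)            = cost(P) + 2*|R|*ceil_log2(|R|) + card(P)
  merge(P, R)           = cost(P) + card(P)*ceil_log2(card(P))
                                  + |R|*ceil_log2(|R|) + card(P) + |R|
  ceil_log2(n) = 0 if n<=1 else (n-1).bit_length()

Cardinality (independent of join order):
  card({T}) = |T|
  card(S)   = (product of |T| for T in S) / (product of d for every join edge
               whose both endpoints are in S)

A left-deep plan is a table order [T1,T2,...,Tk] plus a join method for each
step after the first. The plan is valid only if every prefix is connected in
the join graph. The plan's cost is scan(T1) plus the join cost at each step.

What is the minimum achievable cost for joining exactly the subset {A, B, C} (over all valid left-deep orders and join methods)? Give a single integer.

Selinger DP over subsets of {A,B,C}:
  {C}: scan cost=20, card=20
  {A}: scan cost=20, card=20
  {B}: scan cost=120, card=120
  {AC}: card=200; try (C,hash)→240, (A,hash)→240, (C,merge)→260, (A,merge)→260, (A,nl_idx)→320, (C,nl)→420 …(+1); best=240 via (C,hash)
  {AB}: card=400; try (A,hash)→440, (B,nl_idx)→560, (B,merge)→1100, (A,nl_idx)→1120, (A,merge)→1200, (B,hash)→1720 …(+2); best=440 via (A,hash)
  {ABC}: card=4000; try (C,hash)→1040, (B,hash)→2120, (B,merge)→3000, (C,merge)→4560, (B,nl_idx)→5640, (C,nl)→8440 …(+1); best=1040 via (C,hash)

1040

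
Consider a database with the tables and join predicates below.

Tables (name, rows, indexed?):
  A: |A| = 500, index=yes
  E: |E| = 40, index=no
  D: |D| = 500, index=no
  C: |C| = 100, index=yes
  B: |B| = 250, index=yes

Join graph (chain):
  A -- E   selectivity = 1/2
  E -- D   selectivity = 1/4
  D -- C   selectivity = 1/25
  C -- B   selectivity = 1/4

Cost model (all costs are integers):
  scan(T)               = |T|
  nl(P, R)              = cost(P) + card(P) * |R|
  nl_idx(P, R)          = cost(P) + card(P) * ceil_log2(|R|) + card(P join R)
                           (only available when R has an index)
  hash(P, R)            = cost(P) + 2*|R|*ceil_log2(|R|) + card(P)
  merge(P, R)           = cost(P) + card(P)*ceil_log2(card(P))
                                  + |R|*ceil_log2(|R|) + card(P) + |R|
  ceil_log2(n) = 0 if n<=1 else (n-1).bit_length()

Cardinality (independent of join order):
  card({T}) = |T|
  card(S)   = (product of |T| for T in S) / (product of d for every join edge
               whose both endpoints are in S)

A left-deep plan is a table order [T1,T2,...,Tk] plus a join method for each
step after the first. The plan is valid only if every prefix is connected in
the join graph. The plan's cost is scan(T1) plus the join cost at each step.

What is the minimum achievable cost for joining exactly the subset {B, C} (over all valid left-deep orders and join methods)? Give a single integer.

1900

Selinger DP over subsets of {B,C}:
  {C}: scan cost=100, card=100
  {B}: scan cost=250, card=250
  {BC}: card=6250; try (C,hash)→1900, (B,merge)→3150, (C,merge)→3300, (B,hash)→4200, (B,nl_idx)→7150, (C,nl_idx)→8250 …(+2); best=1900 via (C,hash)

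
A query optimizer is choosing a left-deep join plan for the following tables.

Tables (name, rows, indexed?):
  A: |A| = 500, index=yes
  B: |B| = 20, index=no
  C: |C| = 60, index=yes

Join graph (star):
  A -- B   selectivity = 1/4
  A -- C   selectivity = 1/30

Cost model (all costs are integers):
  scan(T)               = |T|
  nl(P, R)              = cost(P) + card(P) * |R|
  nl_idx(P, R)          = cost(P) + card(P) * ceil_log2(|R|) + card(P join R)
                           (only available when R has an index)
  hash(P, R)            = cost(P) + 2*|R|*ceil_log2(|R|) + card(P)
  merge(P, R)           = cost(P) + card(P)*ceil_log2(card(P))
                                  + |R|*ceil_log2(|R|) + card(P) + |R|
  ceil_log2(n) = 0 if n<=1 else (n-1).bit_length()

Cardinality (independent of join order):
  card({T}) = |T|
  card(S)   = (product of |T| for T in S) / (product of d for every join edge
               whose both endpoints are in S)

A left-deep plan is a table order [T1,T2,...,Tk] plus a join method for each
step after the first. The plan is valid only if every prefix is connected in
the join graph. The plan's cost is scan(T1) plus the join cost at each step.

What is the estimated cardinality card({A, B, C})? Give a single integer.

5000

Tables in S: A(500), B(20), C(60)
Edges inside S: A-B(d=4), A-C(d=30)
numerator = 500 * 20 * 60 = 600000
denominator = 4 * 30 = 120
card(S) = 600000 / 120 = 5000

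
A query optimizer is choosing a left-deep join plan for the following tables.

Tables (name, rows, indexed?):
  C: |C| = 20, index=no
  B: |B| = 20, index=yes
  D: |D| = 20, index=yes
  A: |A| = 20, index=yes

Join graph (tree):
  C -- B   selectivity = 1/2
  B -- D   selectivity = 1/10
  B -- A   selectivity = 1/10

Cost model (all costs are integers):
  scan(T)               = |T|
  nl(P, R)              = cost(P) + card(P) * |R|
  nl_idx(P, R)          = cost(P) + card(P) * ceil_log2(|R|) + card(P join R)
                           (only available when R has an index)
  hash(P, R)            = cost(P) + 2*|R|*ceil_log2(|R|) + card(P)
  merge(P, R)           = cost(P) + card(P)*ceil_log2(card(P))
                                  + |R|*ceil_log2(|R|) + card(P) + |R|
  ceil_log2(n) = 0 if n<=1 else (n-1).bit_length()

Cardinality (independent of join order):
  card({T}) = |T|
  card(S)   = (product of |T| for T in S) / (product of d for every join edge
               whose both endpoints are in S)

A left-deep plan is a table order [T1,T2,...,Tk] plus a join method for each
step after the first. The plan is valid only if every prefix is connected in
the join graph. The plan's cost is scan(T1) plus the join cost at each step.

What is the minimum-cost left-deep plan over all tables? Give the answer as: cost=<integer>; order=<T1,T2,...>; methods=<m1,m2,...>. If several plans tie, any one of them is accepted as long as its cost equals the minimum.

Selinger DP (subsets sized 1..n):
  {C}: scan cost=20, card=20
  {B}: scan cost=20, card=20
  {D}: scan cost=20, card=20
  {A}: scan cost=20, card=20
  {BC}: card=200; try (C,hash)→240, (B,hash)→240, (C,merge)→260, (B,merge)→260, (B,nl_idx)→320, (C,nl)→420 …(+1); best=240 via (C,hash)
  {BD}: card=40; try (D,nl_idx)→160, (B,nl_idx)→160, (D,hash)→240, (B,hash)→240, (D,merge)→260, (B,merge)→260 …(+2); best=160 via (D,nl_idx)
  {AB}: card=40; try (B,nl_idx)→160, (A,nl_idx)→160, (B,hash)→240, (A,hash)→240, (B,merge)→260, (A,merge)→260 …(+2); best=160 via (B,nl_idx)
  {BCD}: card=400; try (C,hash)→400, (C,merge)→560, (D,hash)→640, (C,nl)→960, (D,nl_idx)→1640, (D,merge)→2160 …(+1); best=400 via (C,hash)
  {ABC}: card=400; try (C,hash)→400, (C,merge)→560, (A,hash)→640, (C,nl)→960, (A,nl_idx)→1640, (A,merge)→2160 …(+1); best=400 via (C,hash)
  {ABD}: card=80; try (D,hash)→400, (A,hash)→400, (D,nl_idx)→440, (A,nl_idx)→440, (D,merge)→560, (A,merge)→560 …(+2); best=400 via (D,hash)
  {ABCD}: card=800; try (C,hash)→680, (D,hash)→1000, (A,hash)→1000, (C,merge)→1160, (C,nl)→2000, (D,nl_idx)→3200 …(+5); best=680 via (C,hash)

cost=680; order=A,B,D,C; methods=nl_idx,hash,hash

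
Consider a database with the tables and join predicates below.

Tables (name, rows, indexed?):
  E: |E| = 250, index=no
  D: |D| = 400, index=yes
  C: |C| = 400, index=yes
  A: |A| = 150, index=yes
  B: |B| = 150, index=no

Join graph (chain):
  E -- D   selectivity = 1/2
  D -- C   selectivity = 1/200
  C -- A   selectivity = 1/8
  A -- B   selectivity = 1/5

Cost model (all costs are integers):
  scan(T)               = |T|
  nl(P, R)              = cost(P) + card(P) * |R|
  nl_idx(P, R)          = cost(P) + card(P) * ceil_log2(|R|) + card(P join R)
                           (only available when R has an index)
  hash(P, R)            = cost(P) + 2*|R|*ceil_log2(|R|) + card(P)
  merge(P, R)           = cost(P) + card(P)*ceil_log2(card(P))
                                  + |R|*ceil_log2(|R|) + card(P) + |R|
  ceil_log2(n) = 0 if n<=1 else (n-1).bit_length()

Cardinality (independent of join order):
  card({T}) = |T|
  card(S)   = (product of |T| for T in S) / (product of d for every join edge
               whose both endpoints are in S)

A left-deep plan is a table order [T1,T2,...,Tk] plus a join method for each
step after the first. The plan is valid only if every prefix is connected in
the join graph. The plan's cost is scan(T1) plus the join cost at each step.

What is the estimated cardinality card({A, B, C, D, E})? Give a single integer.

Tables in S: A(150), B(150), C(400), D(400), E(250)
Edges inside S: E-D(d=2), D-C(d=200), C-A(d=8), A-B(d=5)
numerator = 150 * 150 * 400 * 400 * 250 = 900000000000
denominator = 2 * 200 * 8 * 5 = 16000
card(S) = 900000000000 / 16000 = 56250000

56250000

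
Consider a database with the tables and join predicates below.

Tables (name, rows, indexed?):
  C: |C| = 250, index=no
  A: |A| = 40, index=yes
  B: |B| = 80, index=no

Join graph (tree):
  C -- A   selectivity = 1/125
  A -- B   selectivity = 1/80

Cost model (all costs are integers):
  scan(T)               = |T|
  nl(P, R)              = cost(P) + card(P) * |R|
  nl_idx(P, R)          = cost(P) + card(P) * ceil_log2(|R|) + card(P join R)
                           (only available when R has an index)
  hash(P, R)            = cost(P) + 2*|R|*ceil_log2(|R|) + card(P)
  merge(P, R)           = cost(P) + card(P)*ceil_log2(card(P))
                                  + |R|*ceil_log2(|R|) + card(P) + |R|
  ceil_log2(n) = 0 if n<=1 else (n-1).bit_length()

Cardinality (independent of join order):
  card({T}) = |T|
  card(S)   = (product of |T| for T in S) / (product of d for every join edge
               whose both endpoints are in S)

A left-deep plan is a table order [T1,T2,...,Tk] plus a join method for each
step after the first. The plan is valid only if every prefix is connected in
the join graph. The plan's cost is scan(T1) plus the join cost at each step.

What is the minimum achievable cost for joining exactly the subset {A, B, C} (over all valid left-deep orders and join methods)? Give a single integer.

2180

Selinger DP over subsets of {A,B,C}:
  {C}: scan cost=250, card=250
  {A}: scan cost=40, card=40
  {B}: scan cost=80, card=80
  {AC}: card=80; try (A,hash)→980, (A,nl_idx)→1830, (C,merge)→2570, (A,merge)→2780, (C,hash)→4080, (C,nl)→10040 …(+1); best=980 via (A,hash)
  {AB}: card=40; try (A,nl_idx)→600, (A,hash)→640, (B,merge)→960, (A,merge)→1000, (B,hash)→1200, (B,nl)→3240 …(+1); best=600 via (A,nl_idx)
  {ABC}: card=80; try (B,hash)→2180, (B,merge)→2260, (C,merge)→3130, (C,hash)→4640, (B,nl)→7380, (C,nl)→10600; best=2180 via (B,hash)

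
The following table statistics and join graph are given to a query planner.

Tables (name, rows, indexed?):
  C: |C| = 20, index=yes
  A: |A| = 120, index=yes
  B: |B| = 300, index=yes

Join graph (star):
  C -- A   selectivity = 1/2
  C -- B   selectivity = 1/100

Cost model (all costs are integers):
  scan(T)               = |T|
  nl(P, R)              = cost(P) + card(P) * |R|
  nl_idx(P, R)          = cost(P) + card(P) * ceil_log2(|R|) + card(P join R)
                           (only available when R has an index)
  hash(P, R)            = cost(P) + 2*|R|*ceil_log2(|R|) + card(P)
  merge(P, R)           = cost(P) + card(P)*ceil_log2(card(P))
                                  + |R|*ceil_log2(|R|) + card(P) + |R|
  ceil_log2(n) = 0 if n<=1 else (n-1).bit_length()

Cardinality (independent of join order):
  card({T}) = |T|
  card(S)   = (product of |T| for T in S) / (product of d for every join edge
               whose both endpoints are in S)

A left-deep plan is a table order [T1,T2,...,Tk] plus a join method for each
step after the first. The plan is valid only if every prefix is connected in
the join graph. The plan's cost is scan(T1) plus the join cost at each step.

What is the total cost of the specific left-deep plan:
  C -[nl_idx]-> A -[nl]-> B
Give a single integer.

step 1: scan C: cost=20, card=20
step 2: join A via nl_idx
    card(P join A) = 20*120/(2) = 1200
    cost = 20 + 20*7 + 1200 = 1360
step 3: join B via nl
    card(P join B) = 1200*300/(100) = 3600
    cost = 1360 + 1200*300 = 361360

361360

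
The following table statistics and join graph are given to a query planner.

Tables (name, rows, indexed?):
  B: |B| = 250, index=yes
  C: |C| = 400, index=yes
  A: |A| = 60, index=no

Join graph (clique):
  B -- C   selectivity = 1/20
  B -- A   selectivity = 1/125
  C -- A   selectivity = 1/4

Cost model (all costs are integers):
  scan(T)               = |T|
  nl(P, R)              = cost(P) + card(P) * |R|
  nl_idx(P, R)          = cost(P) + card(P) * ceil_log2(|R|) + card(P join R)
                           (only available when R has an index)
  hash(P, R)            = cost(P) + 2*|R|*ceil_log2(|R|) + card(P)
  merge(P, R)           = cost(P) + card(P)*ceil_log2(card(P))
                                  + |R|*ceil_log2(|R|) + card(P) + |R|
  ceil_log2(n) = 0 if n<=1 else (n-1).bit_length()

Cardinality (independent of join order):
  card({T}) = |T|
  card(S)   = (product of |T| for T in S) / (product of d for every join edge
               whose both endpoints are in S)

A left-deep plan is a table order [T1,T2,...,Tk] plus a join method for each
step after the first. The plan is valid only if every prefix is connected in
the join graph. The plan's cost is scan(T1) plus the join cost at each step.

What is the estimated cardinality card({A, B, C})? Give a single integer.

600

Tables in S: A(60), B(250), C(400)
Edges inside S: B-C(d=20), B-A(d=125), C-A(d=4)
numerator = 60 * 250 * 400 = 6000000
denominator = 20 * 125 * 4 = 10000
card(S) = 6000000 / 10000 = 600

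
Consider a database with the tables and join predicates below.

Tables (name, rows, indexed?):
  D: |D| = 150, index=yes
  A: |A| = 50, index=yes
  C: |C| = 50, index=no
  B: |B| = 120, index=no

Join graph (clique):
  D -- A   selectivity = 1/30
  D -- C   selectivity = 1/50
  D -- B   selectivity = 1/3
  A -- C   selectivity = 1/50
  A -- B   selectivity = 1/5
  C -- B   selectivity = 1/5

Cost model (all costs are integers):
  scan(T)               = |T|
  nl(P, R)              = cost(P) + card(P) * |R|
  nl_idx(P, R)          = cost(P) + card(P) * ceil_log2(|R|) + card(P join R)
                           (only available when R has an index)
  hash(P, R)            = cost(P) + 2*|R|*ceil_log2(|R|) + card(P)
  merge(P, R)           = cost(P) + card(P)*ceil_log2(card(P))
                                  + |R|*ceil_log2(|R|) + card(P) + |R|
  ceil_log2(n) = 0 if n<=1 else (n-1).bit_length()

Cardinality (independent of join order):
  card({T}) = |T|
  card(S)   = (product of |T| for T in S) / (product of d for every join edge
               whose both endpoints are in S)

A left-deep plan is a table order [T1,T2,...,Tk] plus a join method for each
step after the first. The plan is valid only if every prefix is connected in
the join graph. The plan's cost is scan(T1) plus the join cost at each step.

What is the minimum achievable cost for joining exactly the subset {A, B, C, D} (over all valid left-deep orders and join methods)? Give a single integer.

Selinger DP over subsets of {A,B,C,D}:
  {D}: scan cost=150, card=150
  {A}: scan cost=50, card=50
  {C}: scan cost=50, card=50
  {B}: scan cost=120, card=120
  {AD}: card=250; try (D,nl_idx)→700, (A,hash)→900, (A,nl_idx)→1300, (D,merge)→1750, (A,merge)→1850, (D,hash)→2500 …(+2); best=700 via (D,nl_idx)
  {CD}: card=150; try (D,nl_idx)→600, (C,hash)→900, (D,merge)→1750, (C,merge)→1850, (D,hash)→2500, (D,nl)→7550 …(+1); best=600 via (D,nl_idx)
  {BD}: card=6000; try (B,hash)→1980, (D,merge)→2430, (B,merge)→2460, (D,hash)→2640, (D,nl_idx)→7080, (D,nl)→18120 …(+1); best=1980 via (B,hash)
  {AC}: card=50; try (A,nl_idx)→400, (C,hash)→700, (A,hash)→700, (C,merge)→750, (A,merge)→750, (C,nl)→2550 …(+1); best=400 via (A,nl_idx)
  {AB}: card=1200; try (A,hash)→840, (B,merge)→1360, (A,merge)→1430, (B,hash)→1780, (A,nl_idx)→2040, (B,nl)→6050 …(+1); best=840 via (A,hash)
  {BC}: card=1200; try (C,hash)→840, (B,merge)→1360, (C,merge)→1430, (B,hash)→1780, (B,nl)→6050, (C,nl)→6120; best=840 via (C,hash)
  {ACD}: card=5; try (D,nl_idx)→805, (A,hash)→1350, (A,nl_idx)→1505, (C,hash)→1550, (D,merge)→2100, (A,merge)→2300 …(+5); best=805 via (D,nl_idx)
  {ABD}: card=2000; try (B,hash)→2630, (B,merge)→3910, (D,hash)→4440, (A,hash)→8580, (D,nl_idx)→12440, (D,merge)→16590 …(+5); best=2630 via (B,hash)
  {BCD}: card=1200; try (B,hash)→2430, (B,merge)→2910, (D,hash)→4440, (C,hash)→8580, (D,nl_idx)→11640, (D,merge)→16590 …(+4); best=2430 via (B,hash)
  {ABC}: card=240; try (B,merge)→1710, (B,hash)→2130, (C,hash)→2640, (A,hash)→2640, (B,nl)→6400, (A,nl_idx)→8280 …(+4); best=1710 via (B,merge)
  {ABCD}: card=8; try (B,nl)→1405, (B,merge)→1785, (B,hash)→2490, (D,nl_idx)→3638, (A,hash)→4230, (D,hash)→4350 …(+8); best=1405 via (B,nl)

1405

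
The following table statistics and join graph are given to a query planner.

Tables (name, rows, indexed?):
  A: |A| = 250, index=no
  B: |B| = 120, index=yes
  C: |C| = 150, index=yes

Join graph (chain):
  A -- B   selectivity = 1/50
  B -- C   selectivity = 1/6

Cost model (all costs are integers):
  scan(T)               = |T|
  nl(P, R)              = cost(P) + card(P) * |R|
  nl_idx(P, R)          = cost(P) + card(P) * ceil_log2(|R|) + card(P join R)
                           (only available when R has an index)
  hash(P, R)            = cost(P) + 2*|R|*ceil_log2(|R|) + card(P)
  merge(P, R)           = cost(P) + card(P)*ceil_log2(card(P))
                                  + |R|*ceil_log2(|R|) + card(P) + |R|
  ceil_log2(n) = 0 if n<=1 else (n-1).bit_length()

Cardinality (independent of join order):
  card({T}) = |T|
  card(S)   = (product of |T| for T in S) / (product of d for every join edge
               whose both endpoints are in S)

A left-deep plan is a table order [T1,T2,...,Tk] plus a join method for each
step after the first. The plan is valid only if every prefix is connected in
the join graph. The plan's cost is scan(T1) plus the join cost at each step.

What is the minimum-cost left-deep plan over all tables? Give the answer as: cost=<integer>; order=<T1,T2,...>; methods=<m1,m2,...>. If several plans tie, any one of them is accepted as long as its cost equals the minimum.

Selinger DP (subsets sized 1..n):
  {A}: scan cost=250, card=250
  {B}: scan cost=120, card=120
  {C}: scan cost=150, card=150
  {AB}: card=600; try (B,hash)→2180, (B,nl_idx)→2600, (A,merge)→3330, (B,merge)→3460, (A,hash)→4240, (A,nl)→30120 …(+1); best=2180 via (B,hash)
  {BC}: card=3000; try (B,hash)→1980, (C,merge)→2430, (B,merge)→2460, (C,hash)→2640, (C,nl_idx)→4080, (B,nl_idx)→4200 …(+2); best=1980 via (B,hash)
  {ABC}: card=15000; try (C,hash)→5180, (A,hash)→8980, (C,merge)→10130, (C,nl_idx)→21980, (A,merge)→43230, (C,nl)→92180 …(+1); best=5180 via (C,hash)

cost=5180; order=A,B,C; methods=hash,hash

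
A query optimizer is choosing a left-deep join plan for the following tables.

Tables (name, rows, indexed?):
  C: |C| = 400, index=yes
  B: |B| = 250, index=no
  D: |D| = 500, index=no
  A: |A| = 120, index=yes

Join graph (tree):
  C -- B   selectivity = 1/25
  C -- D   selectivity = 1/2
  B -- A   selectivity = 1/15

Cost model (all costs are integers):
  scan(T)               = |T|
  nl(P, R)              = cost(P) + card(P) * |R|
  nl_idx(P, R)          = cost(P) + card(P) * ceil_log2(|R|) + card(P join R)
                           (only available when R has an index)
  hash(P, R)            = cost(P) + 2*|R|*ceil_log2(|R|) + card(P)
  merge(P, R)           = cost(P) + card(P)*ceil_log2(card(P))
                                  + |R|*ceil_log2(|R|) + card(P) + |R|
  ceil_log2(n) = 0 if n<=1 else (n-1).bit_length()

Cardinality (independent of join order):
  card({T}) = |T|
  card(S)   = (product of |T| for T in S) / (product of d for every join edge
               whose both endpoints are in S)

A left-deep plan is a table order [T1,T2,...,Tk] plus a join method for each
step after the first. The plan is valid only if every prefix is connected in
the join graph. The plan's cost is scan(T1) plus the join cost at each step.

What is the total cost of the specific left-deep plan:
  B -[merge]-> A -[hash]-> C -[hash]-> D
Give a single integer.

step 1: scan B: cost=250, card=250
step 2: join A via merge
    card(P join A) = 250*120/(15) = 2000
    cost = 250 + 250*8 + 120*7 + 250 + 120 = 3460
step 3: join C via hash
    card(P join C) = 2000*400/(25) = 32000
    cost = 3460 + 2*400*9 + 2000 = 12660
step 4: join D via hash
    card(P join D) = 32000*500/(2) = 8000000
    cost = 12660 + 2*500*9 + 32000 = 53660

53660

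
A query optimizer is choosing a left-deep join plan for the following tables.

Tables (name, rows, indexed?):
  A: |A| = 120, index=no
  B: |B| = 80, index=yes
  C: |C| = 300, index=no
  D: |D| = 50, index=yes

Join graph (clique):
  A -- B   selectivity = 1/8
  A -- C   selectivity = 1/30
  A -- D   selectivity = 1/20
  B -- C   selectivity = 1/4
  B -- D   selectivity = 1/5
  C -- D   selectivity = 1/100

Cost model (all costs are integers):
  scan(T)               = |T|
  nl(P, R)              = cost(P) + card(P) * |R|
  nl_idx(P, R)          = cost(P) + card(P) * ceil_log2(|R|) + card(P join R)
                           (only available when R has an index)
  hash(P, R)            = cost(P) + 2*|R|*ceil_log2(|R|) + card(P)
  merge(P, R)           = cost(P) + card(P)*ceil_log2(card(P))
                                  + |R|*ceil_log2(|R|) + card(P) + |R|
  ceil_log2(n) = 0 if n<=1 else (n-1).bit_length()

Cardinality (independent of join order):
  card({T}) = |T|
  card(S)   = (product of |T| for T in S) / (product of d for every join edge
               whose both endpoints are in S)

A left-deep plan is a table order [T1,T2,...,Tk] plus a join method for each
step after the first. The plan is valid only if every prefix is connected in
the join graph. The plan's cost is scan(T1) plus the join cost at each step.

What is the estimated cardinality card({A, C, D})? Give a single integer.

Tables in S: A(120), C(300), D(50)
Edges inside S: A-C(d=30), A-D(d=20), C-D(d=100)
numerator = 120 * 300 * 50 = 1800000
denominator = 30 * 20 * 100 = 60000
card(S) = 1800000 / 60000 = 30

30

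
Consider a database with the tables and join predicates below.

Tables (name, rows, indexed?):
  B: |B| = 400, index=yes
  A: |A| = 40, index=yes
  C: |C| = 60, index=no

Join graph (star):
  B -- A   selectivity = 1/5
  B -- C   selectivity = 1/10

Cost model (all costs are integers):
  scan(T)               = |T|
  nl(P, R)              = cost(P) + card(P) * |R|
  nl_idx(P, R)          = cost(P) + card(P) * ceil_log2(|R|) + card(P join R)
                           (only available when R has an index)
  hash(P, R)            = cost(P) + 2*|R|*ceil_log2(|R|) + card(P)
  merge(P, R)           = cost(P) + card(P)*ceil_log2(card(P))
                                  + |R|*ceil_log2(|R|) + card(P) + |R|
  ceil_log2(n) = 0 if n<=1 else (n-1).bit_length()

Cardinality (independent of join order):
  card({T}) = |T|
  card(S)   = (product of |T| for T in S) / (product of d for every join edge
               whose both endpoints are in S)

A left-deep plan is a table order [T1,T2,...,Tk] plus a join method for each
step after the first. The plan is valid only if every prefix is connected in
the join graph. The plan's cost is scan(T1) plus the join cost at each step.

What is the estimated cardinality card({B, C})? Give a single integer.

2400

Tables in S: B(400), C(60)
Edges inside S: B-C(d=10)
numerator = 400 * 60 = 24000
denominator = 10 = 10
card(S) = 24000 / 10 = 2400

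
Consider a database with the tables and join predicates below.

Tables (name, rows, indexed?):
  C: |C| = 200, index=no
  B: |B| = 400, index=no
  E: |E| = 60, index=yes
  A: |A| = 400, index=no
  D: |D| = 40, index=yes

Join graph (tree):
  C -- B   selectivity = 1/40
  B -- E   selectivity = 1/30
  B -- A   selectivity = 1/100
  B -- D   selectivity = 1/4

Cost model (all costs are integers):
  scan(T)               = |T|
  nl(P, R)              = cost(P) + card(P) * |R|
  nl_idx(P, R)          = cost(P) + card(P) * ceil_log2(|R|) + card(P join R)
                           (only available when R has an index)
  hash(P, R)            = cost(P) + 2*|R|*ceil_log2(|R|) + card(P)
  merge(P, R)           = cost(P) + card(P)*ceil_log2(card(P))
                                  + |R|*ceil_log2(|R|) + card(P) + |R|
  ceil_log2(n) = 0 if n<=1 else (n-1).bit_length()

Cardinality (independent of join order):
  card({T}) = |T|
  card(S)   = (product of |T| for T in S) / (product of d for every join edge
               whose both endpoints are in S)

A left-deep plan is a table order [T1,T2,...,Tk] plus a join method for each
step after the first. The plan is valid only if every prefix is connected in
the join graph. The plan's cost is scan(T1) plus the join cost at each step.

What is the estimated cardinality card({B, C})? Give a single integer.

Tables in S: B(400), C(200)
Edges inside S: C-B(d=40)
numerator = 400 * 200 = 80000
denominator = 40 = 40
card(S) = 80000 / 40 = 2000

2000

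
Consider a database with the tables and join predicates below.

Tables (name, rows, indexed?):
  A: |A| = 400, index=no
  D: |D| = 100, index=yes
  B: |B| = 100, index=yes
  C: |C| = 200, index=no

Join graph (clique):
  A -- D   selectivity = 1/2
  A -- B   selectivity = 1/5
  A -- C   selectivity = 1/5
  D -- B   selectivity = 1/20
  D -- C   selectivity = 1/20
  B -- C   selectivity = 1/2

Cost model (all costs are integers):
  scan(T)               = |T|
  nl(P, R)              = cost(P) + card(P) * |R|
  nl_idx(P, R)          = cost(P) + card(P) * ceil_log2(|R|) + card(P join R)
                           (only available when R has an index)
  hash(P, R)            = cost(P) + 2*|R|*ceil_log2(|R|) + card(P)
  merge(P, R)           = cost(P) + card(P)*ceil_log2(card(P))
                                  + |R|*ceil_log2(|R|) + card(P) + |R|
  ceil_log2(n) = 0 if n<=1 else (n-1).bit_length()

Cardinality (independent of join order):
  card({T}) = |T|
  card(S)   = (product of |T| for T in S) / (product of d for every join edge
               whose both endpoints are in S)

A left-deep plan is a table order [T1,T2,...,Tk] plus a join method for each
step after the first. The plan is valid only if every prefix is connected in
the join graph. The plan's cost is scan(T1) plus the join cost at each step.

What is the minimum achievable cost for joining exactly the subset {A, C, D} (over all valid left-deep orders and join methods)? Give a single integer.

Selinger DP over subsets of {A,C,D}:
  {A}: scan cost=400, card=400
  {D}: scan cost=100, card=100
  {C}: scan cost=200, card=200
  {AD}: card=20000; try (D,hash)→2200, (A,merge)→4900, (D,merge)→5200, (A,hash)→7400, (D,nl_idx)→23200, (A,nl)→40100 …(+1); best=2200 via (D,hash)
  {AC}: card=16000; try (C,hash)→4000, (A,merge)→6000, (C,merge)→6200, (A,hash)→7600, (A,nl)→80200, (C,nl)→80400; best=4000 via (C,hash)
  {CD}: card=1000; try (D,hash)→1800, (D,nl_idx)→2600, (C,merge)→2700, (D,merge)→2800, (C,hash)→3400, (C,nl)→20100 …(+1); best=1800 via (D,hash)
  {ACD}: card=40000; try (A,hash)→10000, (A,merge)→16800, (D,hash)→21400, (C,hash)→25400, (D,nl_idx)→156000, (D,merge)→244800 …(+4); best=10000 via (A,hash)

10000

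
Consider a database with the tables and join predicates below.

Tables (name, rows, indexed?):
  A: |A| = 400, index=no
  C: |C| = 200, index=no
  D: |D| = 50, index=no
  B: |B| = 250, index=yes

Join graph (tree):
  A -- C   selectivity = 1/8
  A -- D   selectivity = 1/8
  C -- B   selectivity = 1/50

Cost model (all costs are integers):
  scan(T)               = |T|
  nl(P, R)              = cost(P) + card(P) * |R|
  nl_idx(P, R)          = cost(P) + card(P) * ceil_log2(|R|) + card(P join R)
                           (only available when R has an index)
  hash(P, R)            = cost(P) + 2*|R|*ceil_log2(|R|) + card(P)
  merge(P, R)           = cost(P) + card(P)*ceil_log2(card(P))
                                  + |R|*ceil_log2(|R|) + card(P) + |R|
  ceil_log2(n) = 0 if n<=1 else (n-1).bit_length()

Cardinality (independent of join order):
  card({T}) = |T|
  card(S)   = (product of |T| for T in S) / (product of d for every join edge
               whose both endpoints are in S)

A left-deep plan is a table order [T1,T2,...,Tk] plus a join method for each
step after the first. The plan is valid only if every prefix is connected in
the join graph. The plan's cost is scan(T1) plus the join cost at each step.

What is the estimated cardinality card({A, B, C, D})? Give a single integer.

Tables in S: A(400), B(250), C(200), D(50)
Edges inside S: A-C(d=8), A-D(d=8), C-B(d=50)
numerator = 400 * 250 * 200 * 50 = 1000000000
denominator = 8 * 8 * 50 = 3200
card(S) = 1000000000 / 3200 = 312500

312500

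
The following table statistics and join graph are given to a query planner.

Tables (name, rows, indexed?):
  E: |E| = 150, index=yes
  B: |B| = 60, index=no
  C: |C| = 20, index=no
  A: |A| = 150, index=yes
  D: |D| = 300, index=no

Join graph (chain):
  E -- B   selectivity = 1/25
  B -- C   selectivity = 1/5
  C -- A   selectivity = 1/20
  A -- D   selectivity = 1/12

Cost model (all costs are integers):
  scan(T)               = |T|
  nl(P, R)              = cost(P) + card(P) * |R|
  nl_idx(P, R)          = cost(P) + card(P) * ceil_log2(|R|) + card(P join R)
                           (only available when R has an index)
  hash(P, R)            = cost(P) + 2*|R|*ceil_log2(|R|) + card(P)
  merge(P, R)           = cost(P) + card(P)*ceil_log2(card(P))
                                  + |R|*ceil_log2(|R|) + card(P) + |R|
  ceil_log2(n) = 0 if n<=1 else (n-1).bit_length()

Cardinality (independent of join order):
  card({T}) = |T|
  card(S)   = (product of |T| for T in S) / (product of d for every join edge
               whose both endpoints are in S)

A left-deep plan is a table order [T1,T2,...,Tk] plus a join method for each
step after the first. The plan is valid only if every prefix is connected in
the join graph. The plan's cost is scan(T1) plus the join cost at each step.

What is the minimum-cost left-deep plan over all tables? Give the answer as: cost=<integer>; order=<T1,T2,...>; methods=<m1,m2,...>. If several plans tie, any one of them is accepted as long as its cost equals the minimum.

Selinger DP (subsets sized 1..n):
  {E}: scan cost=150, card=150
  {B}: scan cost=60, card=60
  {C}: scan cost=20, card=20
  {A}: scan cost=150, card=150
  {D}: scan cost=300, card=300
  {BE}: card=360; try (E,nl_idx)→900, (B,hash)→1020, (E,merge)→1830, (B,merge)→1920, (E,hash)→2520, (E,nl)→9060 …(+1); best=900 via (E,nl_idx)
  {BC}: card=240; try (C,hash)→320, (B,merge)→560, (C,merge)→600, (B,hash)→760, (B,nl)→1220, (C,nl)→1260; best=320 via (C,hash)
  {AC}: card=150; try (A,nl_idx)→330, (C,hash)→500, (A,merge)→1490, (C,merge)→1620, (A,hash)→2440, (A,nl)→3020 …(+1); best=330 via (A,nl_idx)
  {AD}: card=3750; try (A,hash)→3000, (D,merge)→4500, (A,merge)→4650, (D,hash)→5700, (A,nl_idx)→6450, (D,nl)→45150 …(+1); best=3000 via (A,hash)
  {BCE}: card=1440; try (C,hash)→1460, (E,hash)→2960, (E,nl_idx)→3680, (E,merge)→3830, (C,merge)→4620, (C,nl)→8100 …(+1); best=1460 via (C,hash)
  {ABC}: card=1800; try (B,hash)→1200, (B,merge)→2100, (A,hash)→2960, (A,merge)→3830, (A,nl_idx)→4040, (B,nl)→9330 …(+1); best=1200 via (B,hash)
  {ACD}: card=3750; try (D,merge)→4680, (D,hash)→5880, (C,hash)→6950, (D,nl)→45330, (C,merge)→51870, (C,nl)→78000; best=4680 via (D,merge)
  {ABCE}: card=10800; try (A,hash)→5300, (E,hash)→5400, (A,merge)→20090, (A,nl_idx)→23780, (E,merge)→24150, (E,nl_idx)→26400 …(+2); best=5300 via (A,hash)
  {ABCD}: card=45000; try (D,hash)→8400, (B,hash)→9150, (D,merge)→25800, (B,merge)→53850, (B,nl)→229680, (D,nl)→541200; best=8400 via (D,hash)
  {ABCDE}: card=270000; try (D,hash)→21500, (E,hash)→55800, (D,merge)→170300, (E,nl_idx)→638400, (E,merge)→774750, (D,nl)→3245300 …(+1); best=21500 via (D,hash)

cost=21500; order=B,E,C,A,D; methods=nl_idx,hash,hash,hash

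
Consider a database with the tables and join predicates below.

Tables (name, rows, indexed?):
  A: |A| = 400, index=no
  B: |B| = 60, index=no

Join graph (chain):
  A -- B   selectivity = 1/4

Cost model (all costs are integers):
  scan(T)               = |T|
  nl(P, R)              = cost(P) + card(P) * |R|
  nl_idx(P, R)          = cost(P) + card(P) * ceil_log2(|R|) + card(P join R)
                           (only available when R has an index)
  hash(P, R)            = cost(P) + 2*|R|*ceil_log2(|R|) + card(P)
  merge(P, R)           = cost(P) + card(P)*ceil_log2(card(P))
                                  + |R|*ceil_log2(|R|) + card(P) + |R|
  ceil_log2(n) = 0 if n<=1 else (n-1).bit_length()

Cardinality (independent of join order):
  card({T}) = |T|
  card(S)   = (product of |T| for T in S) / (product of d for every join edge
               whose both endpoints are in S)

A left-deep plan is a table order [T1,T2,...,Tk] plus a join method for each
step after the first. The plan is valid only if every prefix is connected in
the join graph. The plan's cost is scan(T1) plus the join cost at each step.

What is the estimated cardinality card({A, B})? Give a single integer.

Tables in S: A(400), B(60)
Edges inside S: A-B(d=4)
numerator = 400 * 60 = 24000
denominator = 4 = 4
card(S) = 24000 / 4 = 6000

6000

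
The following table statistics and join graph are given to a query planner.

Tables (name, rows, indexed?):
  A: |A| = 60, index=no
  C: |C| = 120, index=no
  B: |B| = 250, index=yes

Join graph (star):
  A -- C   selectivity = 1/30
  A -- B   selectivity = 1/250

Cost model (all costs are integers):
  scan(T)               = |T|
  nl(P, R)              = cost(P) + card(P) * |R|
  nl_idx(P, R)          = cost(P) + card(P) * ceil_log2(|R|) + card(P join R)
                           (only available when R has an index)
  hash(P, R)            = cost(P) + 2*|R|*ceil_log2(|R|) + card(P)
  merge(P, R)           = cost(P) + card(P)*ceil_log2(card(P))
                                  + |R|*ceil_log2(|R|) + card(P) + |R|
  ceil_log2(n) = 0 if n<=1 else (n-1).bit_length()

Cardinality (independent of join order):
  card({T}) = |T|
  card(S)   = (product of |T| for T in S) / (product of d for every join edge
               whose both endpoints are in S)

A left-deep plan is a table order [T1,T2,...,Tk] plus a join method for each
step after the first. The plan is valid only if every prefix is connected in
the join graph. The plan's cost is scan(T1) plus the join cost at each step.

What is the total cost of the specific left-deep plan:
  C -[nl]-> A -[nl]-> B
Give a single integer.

step 1: scan C: cost=120, card=120
step 2: join A via nl
    card(P join A) = 120*60/(30) = 240
    cost = 120 + 120*60 = 7320
step 3: join B via nl
    card(P join B) = 240*250/(250) = 240
    cost = 7320 + 240*250 = 67320

67320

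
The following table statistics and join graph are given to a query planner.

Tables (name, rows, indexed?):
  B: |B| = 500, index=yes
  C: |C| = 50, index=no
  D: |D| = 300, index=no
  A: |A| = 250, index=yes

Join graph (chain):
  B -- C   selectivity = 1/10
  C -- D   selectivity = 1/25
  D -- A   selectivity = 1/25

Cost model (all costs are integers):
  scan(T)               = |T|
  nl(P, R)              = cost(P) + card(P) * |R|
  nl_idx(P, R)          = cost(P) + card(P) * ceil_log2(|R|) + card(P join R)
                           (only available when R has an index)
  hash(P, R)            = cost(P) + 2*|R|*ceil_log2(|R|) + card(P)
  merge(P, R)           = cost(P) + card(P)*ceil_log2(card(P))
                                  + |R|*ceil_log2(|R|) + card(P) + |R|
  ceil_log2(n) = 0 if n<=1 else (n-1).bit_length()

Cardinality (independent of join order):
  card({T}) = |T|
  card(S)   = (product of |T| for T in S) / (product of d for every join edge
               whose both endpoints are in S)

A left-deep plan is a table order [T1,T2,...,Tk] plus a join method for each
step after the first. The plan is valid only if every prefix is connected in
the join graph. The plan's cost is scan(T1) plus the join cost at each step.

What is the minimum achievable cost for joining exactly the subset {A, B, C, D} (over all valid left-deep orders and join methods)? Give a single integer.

20800

Selinger DP over subsets of {A,B,C,D}:
  {B}: scan cost=500, card=500
  {C}: scan cost=50, card=50
  {D}: scan cost=300, card=300
  {A}: scan cost=250, card=250
  {BC}: card=2500; try (C,hash)→1600, (B,nl_idx)→3000, (B,merge)→5400, (C,merge)→5850, (B,hash)→9100, (B,nl)→25050 …(+1); best=1600 via (C,hash)
  {CD}: card=600; try (C,hash)→1200, (D,merge)→3400, (C,merge)→3650, (D,hash)→5500, (D,nl)→15050, (C,nl)→15300; best=1200 via (C,hash)
  {AD}: card=3000; try (A,hash)→4600, (D,merge)→5500, (A,merge)→5550, (A,nl_idx)→5700, (D,hash)→5900, (D,nl)→75250 …(+1); best=4600 via (A,hash)
  {BCD}: card=30000; try (D,hash)→9500, (B,hash)→10800, (B,merge)→12800, (B,nl_idx)→36600, (D,merge)→37100, (B,nl)→301200 …(+1); best=9500 via (D,hash)
  {ACD}: card=6000; try (A,hash)→5800, (C,hash)→8200, (A,merge)→10050, (A,nl_idx)→12000, (C,merge)→43950, (A,nl)→151200 …(+1); best=5800 via (A,hash)
  {ABCD}: card=300000; try (B,hash)→20800, (A,hash)→43500, (B,merge)→94800, (B,nl_idx)→359800, (A,merge)→491750, (A,nl_idx)→549500 …(+2); best=20800 via (B,hash)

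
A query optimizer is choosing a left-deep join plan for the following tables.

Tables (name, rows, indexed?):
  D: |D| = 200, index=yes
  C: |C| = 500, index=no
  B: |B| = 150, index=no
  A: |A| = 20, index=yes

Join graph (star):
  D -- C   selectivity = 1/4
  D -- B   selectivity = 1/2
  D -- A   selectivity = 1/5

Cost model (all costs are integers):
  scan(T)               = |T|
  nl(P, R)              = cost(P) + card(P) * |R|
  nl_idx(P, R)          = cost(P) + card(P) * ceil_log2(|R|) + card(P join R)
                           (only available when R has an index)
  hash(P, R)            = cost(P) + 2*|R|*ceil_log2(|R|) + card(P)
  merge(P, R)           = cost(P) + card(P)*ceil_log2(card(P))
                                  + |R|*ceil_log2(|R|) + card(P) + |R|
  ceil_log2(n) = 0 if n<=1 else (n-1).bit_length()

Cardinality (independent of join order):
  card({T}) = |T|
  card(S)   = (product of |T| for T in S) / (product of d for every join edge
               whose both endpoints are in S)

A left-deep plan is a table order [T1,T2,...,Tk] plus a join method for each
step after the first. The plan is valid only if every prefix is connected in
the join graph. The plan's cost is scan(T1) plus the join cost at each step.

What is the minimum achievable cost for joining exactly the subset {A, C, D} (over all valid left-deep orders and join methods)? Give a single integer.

Selinger DP over subsets of {A,C,D}:
  {D}: scan cost=200, card=200
  {C}: scan cost=500, card=500
  {A}: scan cost=20, card=20
  {CD}: card=25000; try (D,hash)→4200, (C,merge)→7000, (D,merge)→7300, (C,hash)→9400, (D,nl_idx)→29500, (C,nl)→100200 …(+1); best=4200 via (D,hash)
  {AD}: card=800; try (A,hash)→600, (D,nl_idx)→980, (D,merge)→1940, (A,nl_idx)→2000, (A,merge)→2120, (D,hash)→3240 …(+2); best=600 via (A,hash)
  {ACD}: card=100000; try (C,hash)→10400, (C,merge)→14400, (A,hash)→29400, (A,nl_idx)→229200, (C,nl)→400600, (A,merge)→404320 …(+1); best=10400 via (C,hash)

10400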